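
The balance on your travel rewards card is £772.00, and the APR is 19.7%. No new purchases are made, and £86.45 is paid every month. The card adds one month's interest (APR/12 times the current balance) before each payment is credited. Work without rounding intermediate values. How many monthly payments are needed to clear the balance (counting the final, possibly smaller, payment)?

10 payments

Monthly rate r = 19.7%/12 = 1.64167% = 0.0164167.
Recurrence: B ← B·(1+r) − £86.45.
Month 1: interest £12.67; balance after payment £698.22.
Month 2: interest £11.46; balance after payment £623.24.
Closed form: n = −ln(1 − rB₀/P)/ln(1+r) = −ln(0.8534)/ln(1.01642) ≈ 9.736, so the balance reaches zero during payment 10.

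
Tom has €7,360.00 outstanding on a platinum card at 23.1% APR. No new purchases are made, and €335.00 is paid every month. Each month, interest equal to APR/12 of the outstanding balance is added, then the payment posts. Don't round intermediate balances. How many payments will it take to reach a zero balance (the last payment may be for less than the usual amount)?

Monthly rate r = 23.1%/12 = 1.925% = 0.01925.
Recurrence: B ← B·(1+r) − €335.00.
Month 1: interest €141.68; balance after payment €7,166.68.
Month 2: interest €137.96; balance after payment €6,969.64.
Closed form: n = −ln(1 − rB₀/P)/ln(1+r) = −ln(0.57707)/ln(1.01925) ≈ 28.834, so the balance reaches zero during payment 29.

29 payments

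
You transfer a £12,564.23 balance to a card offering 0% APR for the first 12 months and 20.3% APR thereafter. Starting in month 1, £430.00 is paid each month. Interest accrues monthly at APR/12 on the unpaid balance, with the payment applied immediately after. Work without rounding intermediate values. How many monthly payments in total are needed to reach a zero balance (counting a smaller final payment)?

Promo months 1–12 at r₀ = 0%/12 = 0; months 13+ at r₁ = 20.3%/12 = 0.0169167.
After month 12 (no interest yet): B = £12,564.23 − 12·£430.00 = £7,404.23.
Then at r₁ with £430.00/mo: n₂ = −ln(1 − r₁·B/P)/ln(1+r₁) ≈ 20.52 → 21 more payments.

33 months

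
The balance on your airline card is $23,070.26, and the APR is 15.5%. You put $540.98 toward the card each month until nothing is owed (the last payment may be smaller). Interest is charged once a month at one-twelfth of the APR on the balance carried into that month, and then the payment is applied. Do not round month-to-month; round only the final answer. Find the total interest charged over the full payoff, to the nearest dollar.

Monthly rate r = 15.5%/12 = 1.29167% = 0.0129167.
Payoff takes n = ⌈−ln(1 − rB₀/P)/ln(1+r)⌉ = ⌈62.363⌉ = 63 payments; the last is $197.24.
Total paid = 62·$540.98 + $197.24 = $33,738.00.
Total interest = total paid − principal = $33,738.00 − $23,070.26 = $10,667.74.

$10,668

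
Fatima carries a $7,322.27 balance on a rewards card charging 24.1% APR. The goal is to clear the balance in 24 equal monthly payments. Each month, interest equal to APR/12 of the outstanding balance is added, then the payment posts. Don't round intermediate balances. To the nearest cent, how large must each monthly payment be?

$387.50

Monthly rate r = 24.1%/12 = 2.00833% = 0.0200833.
Level-payment amortization: P = B₀·r / (1 − (1+r)^(−n)) = 7322.27·0.0200833 / (1 − 1.02008^(−24)).
Denominator 1 − (1+r)^(−24) = 0.37949633.
P = 147.056 / 0.37949633 ≈ 387.50.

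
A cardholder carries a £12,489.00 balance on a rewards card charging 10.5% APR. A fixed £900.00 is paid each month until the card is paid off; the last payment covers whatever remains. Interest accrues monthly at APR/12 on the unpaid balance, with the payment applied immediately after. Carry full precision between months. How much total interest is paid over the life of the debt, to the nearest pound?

Monthly rate r = 10.5%/12 = 0.875% = 0.00875.
Payoff takes n = ⌈−ln(1 − rB₀/P)/ln(1+r)⌉ = ⌈14.859⌉ = 15 payments; the last is £773.42.
Total paid = 14·£900.00 + £773.42 = £13,373.42.
Total interest = total paid − principal = £13,373.42 − £12,489.00 = £884.42.

£884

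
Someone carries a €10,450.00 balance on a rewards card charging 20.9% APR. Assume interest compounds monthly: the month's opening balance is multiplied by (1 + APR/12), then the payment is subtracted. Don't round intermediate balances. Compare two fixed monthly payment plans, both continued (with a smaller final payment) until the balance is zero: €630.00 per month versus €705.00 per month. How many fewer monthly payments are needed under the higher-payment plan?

Monthly rate r = 20.9%/12 = 1.74167% = 0.0174167.
At €630.00/mo: n = ⌈−ln(1 − rB₀/P)/ln(1+r)⌉ = 20 payments (last €470.53); total interest = total paid − €10,450.00 = €1,990.53.
At €705.00/mo: 18 payments (last €209.08); total interest €1,744.08.
Payments saved = 20 − 18 = 2.

2 fewer payments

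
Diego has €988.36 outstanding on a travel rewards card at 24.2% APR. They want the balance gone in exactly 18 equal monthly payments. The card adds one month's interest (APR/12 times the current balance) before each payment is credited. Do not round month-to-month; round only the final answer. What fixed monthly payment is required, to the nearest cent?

Monthly rate r = 24.2%/12 = 2.01667% = 0.0201667.
Level-payment amortization: P = B₀·r / (1 − (1+r)^(−n)) = 988.36·0.0201667 / (1 − 1.02017^(−18)).
Denominator 1 − (1+r)^(−18) = 0.301896724.
P = 19.9319 / 0.301896724 ≈ 66.02.

€66.02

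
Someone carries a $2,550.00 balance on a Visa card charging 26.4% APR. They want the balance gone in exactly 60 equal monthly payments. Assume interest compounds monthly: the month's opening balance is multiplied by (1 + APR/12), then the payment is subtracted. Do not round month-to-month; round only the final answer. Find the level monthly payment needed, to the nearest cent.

$76.95

Monthly rate r = 26.4%/12 = 2.2% = 0.022.
Level-payment amortization: P = B₀·r / (1 − (1+r)^(−n)) = 2550.00·0.022 / (1 − 1.022^(−60)).
Denominator 1 − (1+r)^(−60) = 0.729014376.
P = 56.1 / 0.729014376 ≈ 76.95.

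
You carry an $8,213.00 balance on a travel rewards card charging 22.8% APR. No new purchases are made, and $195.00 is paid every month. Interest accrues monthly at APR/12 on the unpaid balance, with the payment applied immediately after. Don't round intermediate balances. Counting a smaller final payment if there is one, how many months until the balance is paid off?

Monthly rate r = 22.8%/12 = 1.9% = 0.019.
Recurrence: B ← B·(1+r) − $195.00.
Month 1: interest $156.05; balance after payment $8,174.05.
Month 2: interest $155.31; balance after payment $8,134.35.
Closed form: n = −ln(1 − rB₀/P)/ln(1+r) = −ln(0.19976)/ln(1.019) ≈ 85.574, so the balance reaches zero during payment 86.

86 months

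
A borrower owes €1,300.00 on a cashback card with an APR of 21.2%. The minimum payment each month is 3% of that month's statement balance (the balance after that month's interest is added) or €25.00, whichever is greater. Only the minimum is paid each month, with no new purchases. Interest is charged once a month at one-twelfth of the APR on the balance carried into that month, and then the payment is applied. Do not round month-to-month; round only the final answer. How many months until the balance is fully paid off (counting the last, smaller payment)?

86 months

Monthly rate r = 21.2%/12 = 1.76667% = 0.0176667.
While 3% of the post-interest balance exceeds €25.00, each month B ← (B·(1+r))·(1 − 0.03), i.e. B shrinks by the factor (1+r)·0.97 = 0.98714.
This holds for months 1–36. Entering month 37 the balance is €815.69; 3% of the post-interest balance is now below €25.00, so the flat €25.00 minimum applies from here.
From month 37 a fixed €25.00 at rate r clears €815.69 in 50 more payments. Total: 36 + 50 = 86 months.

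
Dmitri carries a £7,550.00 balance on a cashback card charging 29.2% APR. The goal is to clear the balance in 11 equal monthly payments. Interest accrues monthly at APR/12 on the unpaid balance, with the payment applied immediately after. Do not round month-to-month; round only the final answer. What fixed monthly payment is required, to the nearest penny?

£790.58

Monthly rate r = 29.2%/12 = 2.43333% = 0.0243333.
Level-payment amortization: P = B₀·r / (1 − (1+r)^(−n)) = 7550.00·0.0243333 / (1 − 1.02433^(−11)).
Denominator 1 − (1+r)^(−11) = 0.232381136.
P = 183.717 / 0.232381136 ≈ 790.58.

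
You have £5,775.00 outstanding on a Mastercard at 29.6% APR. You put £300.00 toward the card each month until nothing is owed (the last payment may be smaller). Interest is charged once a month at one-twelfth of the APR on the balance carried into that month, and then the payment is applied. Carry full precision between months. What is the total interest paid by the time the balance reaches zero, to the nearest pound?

£2,155

Monthly rate r = 29.6%/12 = 2.46667% = 0.0246667.
Payoff takes n = ⌈−ln(1 − rB₀/P)/ln(1+r)⌉ = ⌈26.430⌉ = 27 payments; the last is £130.02.
Total paid = 26·£300.00 + £130.02 = £7,930.02.
Total interest = total paid − principal = £7,930.02 − £5,775.00 = £2,155.02.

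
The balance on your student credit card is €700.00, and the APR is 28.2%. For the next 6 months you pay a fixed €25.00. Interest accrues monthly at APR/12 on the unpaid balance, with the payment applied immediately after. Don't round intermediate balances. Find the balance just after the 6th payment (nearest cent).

€645.59

Monthly rate r = 28.2%/12 = 2.35% = 0.0235.
Each month: B ← B·(1+r) − €25.00.
Month 1: interest €16.45; balance after payment €691.45.
Month 2: interest €16.25; balance after payment €682.70.
Month 3: interest €16.04; balance after payment €673.74.
Month 4: interest €15.83; balance after payment €664.58.
Month 5: interest €15.62; balance after payment €655.19.
Month 6: interest €15.40; balance after payment €645.59.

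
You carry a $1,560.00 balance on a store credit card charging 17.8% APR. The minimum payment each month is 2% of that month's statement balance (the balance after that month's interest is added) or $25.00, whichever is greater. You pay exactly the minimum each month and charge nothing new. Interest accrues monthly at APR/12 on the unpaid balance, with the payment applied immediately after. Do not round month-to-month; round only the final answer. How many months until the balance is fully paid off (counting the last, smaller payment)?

133 months

Monthly rate r = 17.8%/12 = 1.48333% = 0.0148333.
While 2% of the post-interest balance exceeds $25.00, each month B ← (B·(1+r))·(1 − 0.02), i.e. B shrinks by the factor (1+r)·0.98 = 0.99454.
This holds for months 1–44. Entering month 45 the balance is $1,225.86; 2% of the post-interest balance is now below $25.00, so the flat $25.00 minimum applies from here.
From month 45 a fixed $25.00 at rate r clears $1,225.86 in 89 more payments. Total: 44 + 89 = 133 months.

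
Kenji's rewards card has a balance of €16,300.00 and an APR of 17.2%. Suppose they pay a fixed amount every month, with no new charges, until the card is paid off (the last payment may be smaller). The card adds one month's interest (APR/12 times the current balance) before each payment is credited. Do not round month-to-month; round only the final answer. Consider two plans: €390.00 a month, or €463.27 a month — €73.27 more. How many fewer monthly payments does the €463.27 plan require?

Monthly rate r = 17.2%/12 = 1.43333% = 0.0143333.
At €390.00/mo: n = ⌈−ln(1 − rB₀/P)/ln(1+r)⌉ = 65 payments (last €86.03); total interest = total paid − €16,300.00 = €8,746.03.
At €463.27/mo: 50 payments (last €146.03); total interest €6,546.26.
Payments saved = 65 − 50 = 15.

15 fewer payments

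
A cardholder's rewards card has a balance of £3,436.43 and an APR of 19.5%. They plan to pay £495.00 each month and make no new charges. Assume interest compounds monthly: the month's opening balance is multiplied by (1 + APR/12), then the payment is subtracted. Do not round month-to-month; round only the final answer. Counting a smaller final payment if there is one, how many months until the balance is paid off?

8 months

Monthly rate r = 19.5%/12 = 1.625% = 0.01625.
Recurrence: B ← B·(1+r) − £495.00.
Month 1: interest £55.84; balance after payment £2,997.27.
Month 2: interest £48.71; balance after payment £2,550.98.
Closed form: n = −ln(1 − rB₀/P)/ln(1+r) = −ln(0.88719)/ln(1.01625) ≈ 7.426, so the balance reaches zero during payment 8.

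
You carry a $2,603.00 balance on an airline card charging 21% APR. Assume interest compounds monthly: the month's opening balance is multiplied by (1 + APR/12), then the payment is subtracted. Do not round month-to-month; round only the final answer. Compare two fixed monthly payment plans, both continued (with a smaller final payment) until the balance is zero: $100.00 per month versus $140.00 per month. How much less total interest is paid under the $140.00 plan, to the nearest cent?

$327.73

Monthly rate r = 21%/12 = 1.75% = 0.0175.
At $100.00/mo: n = ⌈−ln(1 − rB₀/P)/ln(1+r)⌉ = 36 payments (last $4.25); total interest = total paid − $2,603.00 = $901.25.
At $140.00/mo: 23 payments (last $96.52); total interest $573.52.
Interest saved = $901.25 − $573.52 = $327.73.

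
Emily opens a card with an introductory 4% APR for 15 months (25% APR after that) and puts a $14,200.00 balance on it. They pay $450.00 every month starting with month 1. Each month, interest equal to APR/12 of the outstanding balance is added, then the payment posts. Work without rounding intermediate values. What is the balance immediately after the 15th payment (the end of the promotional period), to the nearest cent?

$8,017.01

Promo months 1–15 at r₀ = 4%/12 = 0.00333333; months 16+ at r₁ = 25%/12 = 0.0208333.
After month 15: iterate B ← B·(1+r₀) − $450.00 for 15 months → $8,017.01.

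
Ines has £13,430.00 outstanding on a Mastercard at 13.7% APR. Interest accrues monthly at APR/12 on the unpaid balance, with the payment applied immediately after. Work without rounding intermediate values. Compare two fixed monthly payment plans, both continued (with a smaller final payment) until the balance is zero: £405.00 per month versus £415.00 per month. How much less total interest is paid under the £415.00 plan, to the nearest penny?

£113.31

Monthly rate r = 13.7%/12 = 1.14167% = 0.0114167.
At £405.00/mo: n = ⌈−ln(1 − rB₀/P)/ln(1+r)⌉ = 42 payments (last £368.38); total interest = total paid − £13,430.00 = £3,543.38.
At £415.00/mo: 41 payments (last £260.07); total interest £3,430.07.
Interest saved = £3,543.38 − £3,430.07 = £113.31.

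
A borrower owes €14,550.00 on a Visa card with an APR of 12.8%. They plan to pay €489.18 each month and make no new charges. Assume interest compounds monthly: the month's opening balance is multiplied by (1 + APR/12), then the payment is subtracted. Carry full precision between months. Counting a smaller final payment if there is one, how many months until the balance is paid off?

Monthly rate r = 12.8%/12 = 1.06667% = 0.0106667.
Recurrence: B ← B·(1+r) − €489.18.
Month 1: interest €155.20; balance after payment €14,216.02.
Month 2: interest €151.64; balance after payment €13,878.48.
Closed form: n = −ln(1 − rB₀/P)/ln(1+r) = −ln(0.68273)/ln(1.01067) ≈ 35.970, so the balance reaches zero during payment 36.

36 payments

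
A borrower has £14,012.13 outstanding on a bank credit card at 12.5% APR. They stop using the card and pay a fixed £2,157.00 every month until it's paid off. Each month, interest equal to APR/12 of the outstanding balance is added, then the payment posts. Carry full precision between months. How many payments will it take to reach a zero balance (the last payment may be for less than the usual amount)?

7 months

Monthly rate r = 12.5%/12 = 1.04167% = 0.0104167.
Recurrence: B ← B·(1+r) − £2,157.00.
Month 1: interest £145.96; balance after payment £12,001.09.
Month 2: interest £125.01; balance after payment £9,969.10.
Closed form: n = −ln(1 − rB₀/P)/ln(1+r) = −ln(0.93233)/ln(1.01042) ≈ 6.761, so the balance reaches zero during payment 7.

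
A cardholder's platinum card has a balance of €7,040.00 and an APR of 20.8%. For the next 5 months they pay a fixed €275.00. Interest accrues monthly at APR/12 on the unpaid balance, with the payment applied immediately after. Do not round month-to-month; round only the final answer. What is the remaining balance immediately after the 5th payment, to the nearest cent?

Monthly rate r = 20.8%/12 = 1.73333% = 0.0173333.
Each month: B ← B·(1+r) − €275.00.
Month 1: interest €122.03; balance after payment €6,887.03.
Month 2: interest €119.38; balance after payment €6,731.40.
Month 3: interest €116.68; balance after payment €6,573.08.
Month 4: interest €113.93; balance after payment €6,412.01.
Month 5: interest €111.14; balance after payment €6,248.15.

€6,248.15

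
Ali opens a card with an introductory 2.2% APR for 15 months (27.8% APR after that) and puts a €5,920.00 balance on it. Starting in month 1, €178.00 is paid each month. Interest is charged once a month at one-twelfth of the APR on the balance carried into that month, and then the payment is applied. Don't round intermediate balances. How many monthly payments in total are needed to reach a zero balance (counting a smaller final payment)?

41 months

Promo months 1–15 at r₀ = 2.2%/12 = 0.00183333; months 16+ at r₁ = 27.8%/12 = 0.0231667.
After month 15: iterate B ← B·(1+r₀) − €178.00 for 15 months → €3,380.37.
Then at r₁ with €178.00/mo: n₂ = −ln(1 − r₁·B/P)/ln(1+r₁) ≈ 25.31 → 26 more payments.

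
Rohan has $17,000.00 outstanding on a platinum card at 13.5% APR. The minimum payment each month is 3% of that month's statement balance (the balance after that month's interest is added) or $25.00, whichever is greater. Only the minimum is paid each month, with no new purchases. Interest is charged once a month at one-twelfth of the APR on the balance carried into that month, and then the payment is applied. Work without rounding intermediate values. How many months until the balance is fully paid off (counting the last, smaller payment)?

Monthly rate r = 13.5%/12 = 1.125% = 0.01125.
While 3% of the post-interest balance exceeds $25.00, each month B ← (B·(1+r))·(1 − 0.03), i.e. B shrinks by the factor (1+r)·0.97 = 0.98091.
This holds for months 1–158. Entering month 159 the balance is $809.15; 3% of the post-interest balance is now below $25.00, so the flat $25.00 minimum applies from here.
From month 159 a fixed $25.00 at rate r clears $809.15 in 41 more payments. Total: 158 + 41 = 199 months.

199 months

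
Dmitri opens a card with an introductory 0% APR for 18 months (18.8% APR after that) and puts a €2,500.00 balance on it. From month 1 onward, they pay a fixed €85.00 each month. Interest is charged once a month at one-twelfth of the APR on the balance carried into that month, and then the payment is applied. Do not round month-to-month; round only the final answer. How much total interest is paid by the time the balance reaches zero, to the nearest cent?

Promo months 1–18 at r₀ = 0%/12 = 0; months 19+ at r₁ = 18.8%/12 = 0.0156667.
After month 18 (no interest yet): B = €2,500.00 − 18·€85.00 = €970.00.
Then at r₁ with €85.00/mo: n₂ = −ln(1 − r₁·B/P)/ln(1+r₁) ≈ 12.67 → 13 more payments.
Total paid = 30·€85.00 + €57.16 = €2,607.16; interest = €2,607.16 − €2,500.00 = €107.16.

€107.16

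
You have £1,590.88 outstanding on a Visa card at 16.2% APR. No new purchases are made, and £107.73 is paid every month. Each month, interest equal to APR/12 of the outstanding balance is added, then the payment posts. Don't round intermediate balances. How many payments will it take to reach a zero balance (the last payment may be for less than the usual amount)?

Monthly rate r = 16.2%/12 = 1.35% = 0.0135.
Recurrence: B ← B·(1+r) − £107.73.
Month 1: interest £21.48; balance after payment £1,504.63.
Month 2: interest £20.31; balance after payment £1,417.21.
Closed form: n = −ln(1 − rB₀/P)/ln(1+r) = −ln(0.80064)/ln(1.0135) ≈ 16.581, so the balance reaches zero during payment 17.

17 payments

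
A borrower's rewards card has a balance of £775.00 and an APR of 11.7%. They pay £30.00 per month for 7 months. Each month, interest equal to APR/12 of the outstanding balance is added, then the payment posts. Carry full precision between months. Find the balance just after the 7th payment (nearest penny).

£613.22

Monthly rate r = 11.7%/12 = 0.975% = 0.00975.
Each month: B ← B·(1+r) − £30.00.
Month 1: interest £7.56; balance after payment £752.56.
Month 2: interest £7.34; balance after payment £729.89.
Month 3: interest £7.12; balance after payment £707.01.
Month 4: interest £6.89; balance after payment £683.90.
Month 5: interest £6.67; balance after payment £660.57.
Month 6: interest £6.44; balance after payment £637.01.
Month 7: interest £6.21; balance after payment £613.22.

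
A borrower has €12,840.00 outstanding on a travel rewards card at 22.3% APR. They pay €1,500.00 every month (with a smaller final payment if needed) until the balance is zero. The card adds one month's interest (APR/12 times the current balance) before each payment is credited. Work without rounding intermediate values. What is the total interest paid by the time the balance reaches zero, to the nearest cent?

€1,277.25

Monthly rate r = 22.3%/12 = 1.85833% = 0.0185833.
Payoff takes n = ⌈−ln(1 − rB₀/P)/ln(1+r)⌉ = ⌈9.409⌉ = 10 payments; the last is €617.25.
Total paid = 9·€1,500.00 + €617.25 = €14,117.25.
Total interest = total paid − principal = €14,117.25 − €12,840.00 = €1,277.25.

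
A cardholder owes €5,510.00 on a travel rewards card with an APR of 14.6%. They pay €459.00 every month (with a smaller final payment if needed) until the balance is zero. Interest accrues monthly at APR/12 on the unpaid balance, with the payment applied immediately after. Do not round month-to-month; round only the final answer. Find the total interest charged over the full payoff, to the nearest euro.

Monthly rate r = 14.6%/12 = 1.21667% = 0.0121667.
Payoff takes n = ⌈−ln(1 − rB₀/P)/ln(1+r)⌉ = ⌈13.056⌉ = 14 payments; the last is €25.73.
Total paid = 13·€459.00 + €25.73 = €5,992.73.
Total interest = total paid − principal = €5,992.73 − €5,510.00 = €482.73.

€483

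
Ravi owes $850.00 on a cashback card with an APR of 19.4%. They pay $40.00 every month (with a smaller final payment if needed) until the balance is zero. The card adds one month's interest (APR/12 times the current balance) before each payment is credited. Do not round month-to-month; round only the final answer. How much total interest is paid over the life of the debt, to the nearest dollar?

$200

Monthly rate r = 19.4%/12 = 1.61667% = 0.0161667.
Payoff takes n = ⌈−ln(1 − rB₀/P)/ln(1+r)⌉ = ⌈26.245⌉ = 27 payments; the last is $9.85.
Total paid = 26·$40.00 + $9.85 = $1,049.85.
Total interest = total paid − principal = $1,049.85 − $850.00 = $199.85.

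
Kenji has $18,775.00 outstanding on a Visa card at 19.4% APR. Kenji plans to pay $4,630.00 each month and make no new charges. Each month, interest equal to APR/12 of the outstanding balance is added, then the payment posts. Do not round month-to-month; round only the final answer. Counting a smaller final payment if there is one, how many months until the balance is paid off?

5 months

Monthly rate r = 19.4%/12 = 1.61667% = 0.0161667.
Recurrence: B ← B·(1+r) − $4,630.00.
Month 1: interest $303.53; balance after payment $14,448.53.
Month 2: interest $233.58; balance after payment $10,052.11.
Month 3: interest $162.51; balance after payment $5,584.62.
Month 4: interest $90.28; balance after payment $1,044.91.
Month 5: interest $16.89; balance after payment $0.00.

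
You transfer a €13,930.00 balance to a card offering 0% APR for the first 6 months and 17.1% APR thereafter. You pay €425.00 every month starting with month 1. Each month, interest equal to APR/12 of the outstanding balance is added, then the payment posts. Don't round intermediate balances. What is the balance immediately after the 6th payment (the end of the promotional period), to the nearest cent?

€11,380.00

Promo months 1–6 at r₀ = 0%/12 = 0; months 7+ at r₁ = 17.1%/12 = 0.01425.
After month 6 (no interest yet): B = €13,930.00 − 6·€425.00 = €11,380.00.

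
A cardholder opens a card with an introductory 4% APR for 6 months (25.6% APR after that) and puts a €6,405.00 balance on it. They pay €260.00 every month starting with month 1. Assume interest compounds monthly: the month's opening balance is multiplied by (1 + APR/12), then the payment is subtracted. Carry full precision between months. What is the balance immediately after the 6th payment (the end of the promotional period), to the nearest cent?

€4,961.11

Promo months 1–6 at r₀ = 4%/12 = 0.00333333; months 7+ at r₁ = 25.6%/12 = 0.0213333.
After month 6: iterate B ← B·(1+r₀) − €260.00 for 6 months → €4,961.11.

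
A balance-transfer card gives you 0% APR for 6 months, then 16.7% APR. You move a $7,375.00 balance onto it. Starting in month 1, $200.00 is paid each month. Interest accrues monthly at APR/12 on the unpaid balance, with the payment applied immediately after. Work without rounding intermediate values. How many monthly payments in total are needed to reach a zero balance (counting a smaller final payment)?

Promo months 1–6 at r₀ = 0%/12 = 0; months 7+ at r₁ = 16.7%/12 = 0.0139167.
After month 6 (no interest yet): B = $7,375.00 − 6·$200.00 = $6,175.00.
Then at r₁ with $200.00/mo: n₂ = −ln(1 − r₁·B/P)/ln(1+r₁) ≈ 40.63 → 41 more payments.

47 months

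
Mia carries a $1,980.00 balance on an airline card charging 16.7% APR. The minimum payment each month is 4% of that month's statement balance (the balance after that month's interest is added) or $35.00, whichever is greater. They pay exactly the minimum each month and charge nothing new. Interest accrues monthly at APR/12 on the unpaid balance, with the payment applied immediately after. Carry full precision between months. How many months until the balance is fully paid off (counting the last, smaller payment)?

62 months

Monthly rate r = 16.7%/12 = 1.39167% = 0.0139167.
While 4% of the post-interest balance exceeds $35.00, each month B ← (B·(1+r))·(1 − 0.04), i.e. B shrinks by the factor (1+r)·0.96 = 0.97336.
This holds for months 1–31. Entering month 32 the balance is $857.32; 4% of the post-interest balance is now below $35.00, so the flat $35.00 minimum applies from here.
From month 32 a fixed $35.00 at rate r clears $857.32 in 31 more payments. Total: 31 + 31 = 62 months.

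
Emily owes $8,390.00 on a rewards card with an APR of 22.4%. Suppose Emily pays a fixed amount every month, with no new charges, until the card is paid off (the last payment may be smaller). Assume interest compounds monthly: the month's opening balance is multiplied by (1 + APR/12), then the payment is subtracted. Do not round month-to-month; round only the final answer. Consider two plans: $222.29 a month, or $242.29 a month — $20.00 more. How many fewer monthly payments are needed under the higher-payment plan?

Monthly rate r = 22.4%/12 = 1.86667% = 0.0186667.
At $222.29/mo: n = ⌈−ln(1 − rB₀/P)/ln(1+r)⌉ = 66 payments (last $205.57); total interest = total paid − $8,390.00 = $6,264.42.
At $242.29/mo: 57 payments (last $50.92); total interest $5,229.16.
Payments saved = 66 − 57 = 9.

9 fewer payments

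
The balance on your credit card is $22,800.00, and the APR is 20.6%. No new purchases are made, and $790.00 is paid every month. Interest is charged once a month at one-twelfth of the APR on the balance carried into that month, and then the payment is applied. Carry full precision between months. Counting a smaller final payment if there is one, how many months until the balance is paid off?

Monthly rate r = 20.6%/12 = 1.71667% = 0.0171667.
Recurrence: B ← B·(1+r) − $790.00.
Month 1: interest $391.40; balance after payment $22,401.40.
Month 2: interest $384.56; balance after payment $21,995.96.
Closed form: n = −ln(1 − rB₀/P)/ln(1+r) = −ln(0.50456)/ln(1.01717) ≈ 40.190, so the balance reaches zero during payment 41.

41 payments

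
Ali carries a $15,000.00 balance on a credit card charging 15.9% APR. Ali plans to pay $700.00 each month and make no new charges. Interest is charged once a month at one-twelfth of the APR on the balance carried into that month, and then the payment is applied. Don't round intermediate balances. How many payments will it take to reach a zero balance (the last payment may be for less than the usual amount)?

Monthly rate r = 15.9%/12 = 1.325% = 0.01325.
Recurrence: B ← B·(1+r) − $700.00.
Month 1: interest $198.75; balance after payment $14,498.75.
Month 2: interest $192.11; balance after payment $13,990.86.
Closed form: n = −ln(1 − rB₀/P)/ln(1+r) = −ln(0.71607)/ln(1.01325) ≈ 25.372, so the balance reaches zero during payment 26.

26 payments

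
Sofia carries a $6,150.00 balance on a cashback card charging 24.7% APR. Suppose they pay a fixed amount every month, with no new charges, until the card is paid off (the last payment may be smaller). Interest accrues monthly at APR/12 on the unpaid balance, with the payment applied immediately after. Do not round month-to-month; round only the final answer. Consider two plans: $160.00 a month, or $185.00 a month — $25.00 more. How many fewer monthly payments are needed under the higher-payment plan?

20 fewer payments

Monthly rate r = 24.7%/12 = 2.05833% = 0.0205833.
At $160.00/mo: n = ⌈−ln(1 − rB₀/P)/ln(1+r)⌉ = 77 payments (last $139.90); total interest = total paid − $6,150.00 = $6,149.90.
At $185.00/mo: 57 payments (last $108.16); total interest $4,318.16.
Payments saved = 77 − 57 = 20.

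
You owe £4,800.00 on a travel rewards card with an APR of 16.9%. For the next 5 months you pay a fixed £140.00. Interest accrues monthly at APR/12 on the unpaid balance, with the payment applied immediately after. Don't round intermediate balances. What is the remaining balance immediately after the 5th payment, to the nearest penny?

£4,427.66

Monthly rate r = 16.9%/12 = 1.40833% = 0.0140833.
Each month: B ← B·(1+r) − £140.00.
Month 1: interest £67.60; balance after payment £4,727.60.
Month 2: interest £66.58; balance after payment £4,654.18.
Month 3: interest £65.55; balance after payment £4,579.73.
Month 4: interest £64.50; balance after payment £4,504.22.
Month 5: interest £63.43; balance after payment £4,427.66.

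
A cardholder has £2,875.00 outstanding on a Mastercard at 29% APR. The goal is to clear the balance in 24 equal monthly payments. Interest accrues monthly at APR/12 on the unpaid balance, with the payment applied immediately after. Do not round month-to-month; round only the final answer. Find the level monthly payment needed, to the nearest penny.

Monthly rate r = 29%/12 = 2.41667% = 0.0241667.
Level-payment amortization: P = B₀·r / (1 − (1+r)^(−n)) = 2875.00·0.0241667 / (1 − 1.02417^(−24)).
Denominator 1 − (1+r)^(−24) = 0.436226425.
P = 69.4792 / 0.436226425 ≈ 159.27.

£159.27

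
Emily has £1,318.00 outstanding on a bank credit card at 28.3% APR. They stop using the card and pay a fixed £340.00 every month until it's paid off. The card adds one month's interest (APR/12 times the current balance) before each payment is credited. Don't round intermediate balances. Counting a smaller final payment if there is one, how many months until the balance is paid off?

5 months

Monthly rate r = 28.3%/12 = 2.35833% = 0.0235833.
Recurrence: B ← B·(1+r) − £340.00.
Month 1: interest £31.08; balance after payment £1,009.08.
Month 2: interest £23.80; balance after payment £692.88.
Month 3: interest £16.34; balance after payment £369.22.
Month 4: interest £8.71; balance after payment £37.93.
Month 5: interest £0.89; balance after payment £0.00.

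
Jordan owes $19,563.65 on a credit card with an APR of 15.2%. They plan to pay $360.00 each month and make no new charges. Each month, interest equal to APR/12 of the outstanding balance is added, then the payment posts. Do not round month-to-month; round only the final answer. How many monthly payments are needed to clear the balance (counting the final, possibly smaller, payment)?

Monthly rate r = 15.2%/12 = 1.26667% = 0.0126667.
Recurrence: B ← B·(1+r) − $360.00.
Month 1: interest $247.81; balance after payment $19,451.46.
Month 2: interest $246.39; balance after payment $19,337.84.
Closed form: n = −ln(1 − rB₀/P)/ln(1+r) = −ln(0.31165)/ln(1.01267) ≈ 92.625, so the balance reaches zero during payment 93.

93 payments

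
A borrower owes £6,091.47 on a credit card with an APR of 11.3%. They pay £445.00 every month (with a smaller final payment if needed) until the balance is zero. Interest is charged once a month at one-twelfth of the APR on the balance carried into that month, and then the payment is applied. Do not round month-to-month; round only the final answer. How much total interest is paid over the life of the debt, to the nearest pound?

Monthly rate r = 11.3%/12 = 0.941667% = 0.00941667.
Payoff takes n = ⌈−ln(1 − rB₀/P)/ln(1+r)⌉ = ⌈14.724⌉ = 15 payments; the last is £322.52.
Total paid = 14·£445.00 + £322.52 = £6,552.52.
Total interest = total paid − principal = £6,552.52 − £6,091.47 = £461.05.

£461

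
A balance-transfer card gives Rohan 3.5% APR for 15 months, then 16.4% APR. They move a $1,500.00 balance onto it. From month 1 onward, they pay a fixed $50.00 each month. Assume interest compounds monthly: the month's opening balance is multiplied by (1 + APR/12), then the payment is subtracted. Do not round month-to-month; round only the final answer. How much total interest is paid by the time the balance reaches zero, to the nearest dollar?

Promo months 1–15 at r₀ = 3.5%/12 = 0.00291667; months 16+ at r₁ = 16.4%/12 = 0.0136667.
After month 15: iterate B ← B·(1+r₀) − $50.00 for 15 months → $801.47.
Then at r₁ with $50.00/mo: n₂ = −ln(1 − r₁·B/P)/ln(1+r₁) ≈ 18.22 → 19 more payments.
Total paid = 33·$50.00 + $10.87 = $1,660.87; interest = $1,660.87 − $1,500.00 = $160.87.

$161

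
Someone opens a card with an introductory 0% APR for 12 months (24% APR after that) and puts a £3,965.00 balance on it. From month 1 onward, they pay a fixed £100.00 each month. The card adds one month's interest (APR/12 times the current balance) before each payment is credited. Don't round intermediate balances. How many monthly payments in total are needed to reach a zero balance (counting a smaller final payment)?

Promo months 1–12 at r₀ = 0%/12 = 0; months 13+ at r₁ = 24%/12 = 0.02.
After month 12 (no interest yet): B = £3,965.00 − 12·£100.00 = £2,765.00.
Then at r₁ with £100.00/mo: n₂ = −ln(1 − r₁·B/P)/ln(1+r₁) ≈ 40.66 → 41 more payments.

53 payments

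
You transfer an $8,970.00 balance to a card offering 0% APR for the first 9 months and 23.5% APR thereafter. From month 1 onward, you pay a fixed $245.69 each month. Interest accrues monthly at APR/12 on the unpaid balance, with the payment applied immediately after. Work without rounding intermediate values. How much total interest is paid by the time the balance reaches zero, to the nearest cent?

$3,043.71

Promo months 1–9 at r₀ = 0%/12 = 0; months 10+ at r₁ = 23.5%/12 = 0.0195833.
After month 9 (no interest yet): B = $8,970.00 − 9·$245.69 = $6,758.79.
Then at r₁ with $245.69/mo: n₂ = −ln(1 − r₁·B/P)/ln(1+r₁) ≈ 39.90 → 40 more payments.
Total paid = 48·$245.69 + $220.59 = $12,013.71; interest = $12,013.71 − $8,970.00 = $3,043.71.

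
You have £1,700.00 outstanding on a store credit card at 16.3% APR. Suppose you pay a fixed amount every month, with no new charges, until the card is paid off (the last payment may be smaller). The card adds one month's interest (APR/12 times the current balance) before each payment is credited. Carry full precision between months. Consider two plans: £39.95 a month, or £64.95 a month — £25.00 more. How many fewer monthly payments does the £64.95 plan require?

31 fewer payments

Monthly rate r = 16.3%/12 = 1.35833% = 0.0135833.
At £39.95/mo: n = ⌈−ln(1 − rB₀/P)/ln(1+r)⌉ = 64 payments (last £37.90); total interest = total paid − £1,700.00 = £854.75.
At £64.95/mo: 33 payments (last £36.63); total interest £415.03.
Payments saved = 64 − 33 = 31.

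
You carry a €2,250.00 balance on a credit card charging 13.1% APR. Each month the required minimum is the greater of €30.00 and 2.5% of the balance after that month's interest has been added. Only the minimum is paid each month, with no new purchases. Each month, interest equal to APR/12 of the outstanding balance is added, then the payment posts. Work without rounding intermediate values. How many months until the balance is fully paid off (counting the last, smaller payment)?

97 months

Monthly rate r = 13.1%/12 = 1.09167% = 0.0109167.
While 2.5% of the post-interest balance exceeds €30.00, each month B ← (B·(1+r))·(1 − 0.025), i.e. B shrinks by the factor (1+r)·0.975 = 0.98564.
This holds for months 1–45. Entering month 46 the balance is €1,173.77; 2.5% of the post-interest balance is now below €30.00, so the flat €30.00 minimum applies from here.
From month 46 a fixed €30.00 at rate r clears €1,173.77 in 52 more payments. Total: 45 + 52 = 97 months.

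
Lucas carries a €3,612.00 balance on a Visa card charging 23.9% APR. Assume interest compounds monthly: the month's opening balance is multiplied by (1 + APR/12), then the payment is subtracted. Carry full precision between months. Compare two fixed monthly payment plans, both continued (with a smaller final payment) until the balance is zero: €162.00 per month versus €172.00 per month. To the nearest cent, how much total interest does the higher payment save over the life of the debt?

€98.07

Monthly rate r = 23.9%/12 = 1.99167% = 0.0199167.
At €162.00/mo: n = ⌈−ln(1 − rB₀/P)/ln(1+r)⌉ = 30 payments (last €125.16); total interest = total paid − €3,612.00 = €1,211.16.
At €172.00/mo: 28 payments (last €81.09); total interest €1,113.09.
Interest saved = €1,211.16 − €1,113.09 = €98.07.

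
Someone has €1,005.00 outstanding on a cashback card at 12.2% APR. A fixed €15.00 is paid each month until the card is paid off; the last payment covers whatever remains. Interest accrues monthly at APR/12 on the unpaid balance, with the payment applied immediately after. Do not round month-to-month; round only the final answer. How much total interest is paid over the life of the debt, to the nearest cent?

Monthly rate r = 12.2%/12 = 1.01667% = 0.0101667.
Payoff takes n = ⌈−ln(1 − rB₀/P)/ln(1+r)⌉ = ⌈113.005⌉ = 114 payments; the last is €0.08.
Total paid = 113·€15.00 + €0.08 = €1,695.08.
Total interest = total paid − principal = €1,695.08 − €1,005.00 = €690.08.

€690.08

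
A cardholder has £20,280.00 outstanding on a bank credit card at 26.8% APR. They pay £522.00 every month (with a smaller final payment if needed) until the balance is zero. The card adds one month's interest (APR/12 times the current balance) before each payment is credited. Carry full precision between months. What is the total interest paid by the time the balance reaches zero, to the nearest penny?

£27,517.20

Monthly rate r = 26.8%/12 = 2.23333% = 0.0223333.
Payoff takes n = ⌈−ln(1 − rB₀/P)/ln(1+r)⌉ = ⌈91.563⌉ = 92 payments; the last is £295.20.
Total paid = 91·£522.00 + £295.20 = £47,797.20.
Total interest = total paid − principal = £47,797.20 − £20,280.00 = £27,517.20.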